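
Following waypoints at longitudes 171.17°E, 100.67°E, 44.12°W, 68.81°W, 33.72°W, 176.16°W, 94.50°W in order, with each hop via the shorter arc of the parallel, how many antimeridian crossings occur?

Leg 1: +171.17° → +100.67°, shortest Δλ = -70.5° (west) — does not cross 180°.
Leg 2: +100.67° → -44.12°, shortest Δλ = -144.79° (west) — does not cross 180°.
Leg 3: -44.12° → -68.81°, shortest Δλ = -24.69° (west) — does not cross 180°.
Leg 4: -68.81° → -33.72°, shortest Δλ = 35.09° (east) — does not cross 180°.
Leg 5: -33.72° → -176.16°, shortest Δλ = -142.44° (west) — does not cross 180°.
Leg 6: -176.16° → -94.50°, shortest Δλ = 81.66° (east) — does not cross 180°.
Total crossings: 0.

0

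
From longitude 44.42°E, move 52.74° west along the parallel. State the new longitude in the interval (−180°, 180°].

Start at +44.42°; shift −52.74° → -8.32°.
-8.32° already lies in (−180°, 180°].

8.32°W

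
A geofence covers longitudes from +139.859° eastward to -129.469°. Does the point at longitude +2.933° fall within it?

Band width going east from +139.859° to -129.469°: ((-129.469 − 139.859) mod 360) = 90.672°.
Offset of +2.933° east of the west edge: ((2.933 − 139.859) mod 360) = 223.074°.
223.074° > 90.672° ⇒ outside.

No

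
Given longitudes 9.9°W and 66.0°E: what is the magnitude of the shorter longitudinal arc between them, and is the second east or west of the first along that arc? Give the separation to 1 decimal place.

75.9° east

Raw difference: 66.0 − -9.9 = 75.9°.
Normalise into (−180°, 180°]: 75.9° stays 75.9°.
Positive ⇒ the second point lies to the east; separation 75.9°.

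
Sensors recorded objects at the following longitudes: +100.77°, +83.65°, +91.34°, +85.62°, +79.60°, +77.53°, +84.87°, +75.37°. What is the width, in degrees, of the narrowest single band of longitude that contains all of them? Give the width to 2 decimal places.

Sort the longitudes: +75.37°, +77.53°, +79.60°, +83.65°, +84.87°, +85.62°, +91.34°, +100.77°.
Eastward gaps between consecutive values (wrapping around): 2.16°, 2.07°, 4.05°, 1.22°, 0.75°, 5.72°, 9.43°, 334.60°.
Largest gap = 334.60° ⇒ minimal covering band is its complement: 360° − 334.60° = 25.40°.
Band runs from +75.37° eastward to +100.77°.

25.40°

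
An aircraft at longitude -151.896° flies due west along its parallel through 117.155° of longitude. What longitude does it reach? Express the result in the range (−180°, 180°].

Start at -151.896°; shift −117.155° → -269.051°.
-269.051° lies outside (−180°, 180°]; add 360° → +90.949°.

+90.949°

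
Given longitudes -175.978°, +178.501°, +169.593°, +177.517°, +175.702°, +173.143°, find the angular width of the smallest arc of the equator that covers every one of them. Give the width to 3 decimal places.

14.429°

Sort the longitudes: -175.978°, +169.593°, +173.143°, +175.702°, +177.517°, +178.501°.
Eastward gaps between consecutive values (wrapping around): 345.571°, 3.550°, 2.559°, 1.815°, 0.984°, 5.521°.
Largest gap = 345.571° ⇒ minimal covering band is its complement: 360° − 345.571° = 14.429°.
Band runs from +169.593° eastward to -175.978°, crossing the antimeridian.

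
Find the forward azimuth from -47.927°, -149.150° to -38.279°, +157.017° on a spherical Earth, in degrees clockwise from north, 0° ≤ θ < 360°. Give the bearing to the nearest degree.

Δλ = 157.017 − -149.150 = 306.167°; wrapped into (−180°, 180°]: -53.833°.
θ = atan2( sin Δλ · cos φ₂ , cos φ₁ · sin φ₂ − sin φ₁ · cos φ₂ · cos Δλ )
  = atan2(-0.63373, -0.07123) = -96.413° → normalised to [0°, 360°): 263.587°.

264°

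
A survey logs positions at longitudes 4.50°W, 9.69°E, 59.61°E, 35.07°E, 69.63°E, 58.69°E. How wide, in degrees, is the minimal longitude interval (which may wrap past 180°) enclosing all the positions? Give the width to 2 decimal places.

74.13°

Sort the longitudes: -4.50°, +9.69°, +35.07°, +58.69°, +59.61°, +69.63°.
Eastward gaps between consecutive values (wrapping around): 14.19°, 25.38°, 23.62°, 0.92°, 10.02°, 285.87°.
Largest gap = 285.87° ⇒ minimal covering band is its complement: 360° − 285.87° = 74.13°.
Band runs from -4.50° eastward to +69.63°.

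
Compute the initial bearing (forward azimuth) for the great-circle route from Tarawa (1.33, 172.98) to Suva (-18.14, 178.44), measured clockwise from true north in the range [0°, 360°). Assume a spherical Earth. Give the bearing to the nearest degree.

Δλ = 178.44 − 172.98 = 5.46°.
θ = atan2( sin Δλ · cos φ₂ , cos φ₁ · sin φ₂ − sin φ₁ · cos φ₂ · cos Δλ )
  = atan2(0.09042, -0.33321) = 164.818° → normalised to [0°, 360°): 164.818°.

165°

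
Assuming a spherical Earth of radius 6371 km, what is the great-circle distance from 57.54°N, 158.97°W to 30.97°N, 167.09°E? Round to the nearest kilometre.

3927 km

Δλ = 167.09 − -158.97 = 326.06°; wrapped into (−180°, 180°]: -33.94°.
Δφ = 30.97 − 57.54 = -26.57°.
a = sin²(Δφ/2) + cos φ₁ · cos φ₂ · sin²(Δλ/2) = 0.092009.
c = 2·atan2(√a, √(1−a)) = 0.61637 rad → d = 6371·c ≈ 3926.90 km.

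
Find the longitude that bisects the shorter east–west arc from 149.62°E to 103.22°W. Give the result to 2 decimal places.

Signed shortest Δλ from +149.62° to -103.22° is +107.16°.
Midpoint longitude = +149.62° + (+107.16°)/2 = +149.62° + 53.58° = +203.20°.
Normalise into (−180°, 180°]: -156.80°.
(The naïve average (+149.62 + -103.22)/2 = 23.2° is on the wrong side of the globe.)

156.80°W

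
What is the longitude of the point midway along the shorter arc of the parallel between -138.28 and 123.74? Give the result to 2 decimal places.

Signed shortest Δλ from -138.28° to +123.74° is -97.98°.
Midpoint longitude = -138.28° + (-97.98°)/2 = -138.28° − 48.99° = -187.27°.
Normalise into (−180°, 180°]: +172.73°.
(The naïve average (-138.28 + +123.74)/2 = -7.27° is on the wrong side of the globe.)

+172.73°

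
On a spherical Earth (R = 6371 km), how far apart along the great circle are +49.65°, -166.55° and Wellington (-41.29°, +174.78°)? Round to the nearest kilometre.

Δλ = 174.78 − -166.55 = 341.33°; wrapped into (−180°, 180°]: -18.67°.
Δφ = -41.29 − 49.65 = -90.94°.
a = sin²(Δφ/2) + cos φ₁ · cos φ₂ · sin²(Δλ/2) = 0.521003.
c = 2·atan2(√a, √(1−a)) = 1.61281 rad → d = 6371·c ≈ 10275.24 km.

10275 km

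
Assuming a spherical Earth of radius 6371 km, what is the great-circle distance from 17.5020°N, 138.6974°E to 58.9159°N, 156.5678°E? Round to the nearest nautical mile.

2608 nmi

Δλ = 156.5678 − 138.6974 = 17.8704°.
Δφ = 58.9159 − 17.5020 = 41.4139°.
a = sin²(Δφ/2) + cos φ₁ · cos φ₂ · sin²(Δλ/2) = 0.136903.
c = 2·atan2(√a, √(1−a)) = 0.75803 rad → d = 6371·c ≈ 4829.39 km ≈ 2607.66 nmi.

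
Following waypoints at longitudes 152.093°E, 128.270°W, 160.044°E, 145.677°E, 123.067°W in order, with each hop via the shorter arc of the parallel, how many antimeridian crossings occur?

3

Leg 1: +152.093° → -128.270°, shortest Δλ = 79.637° (east) — crosses 180°.
Leg 2: -128.270° → +160.044°, shortest Δλ = -71.686° (west) — crosses 180°.
Leg 3: +160.044° → +145.677°, shortest Δλ = -14.367° (west) — does not cross 180°.
Leg 4: +145.677° → -123.067°, shortest Δλ = 91.256° (east) — crosses 180°.
Total crossings: 3.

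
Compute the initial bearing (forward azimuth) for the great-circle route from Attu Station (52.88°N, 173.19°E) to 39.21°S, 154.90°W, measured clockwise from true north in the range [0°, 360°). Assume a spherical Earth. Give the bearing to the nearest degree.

156°

Δλ = -154.90 − 173.19 = -328.09°; wrapped into (−180°, 180°]: 31.91°.
θ = atan2( sin Δλ · cos φ₂ , cos φ₁ · sin φ₂ − sin φ₁ · cos φ₂ · cos Δλ )
  = atan2(0.40957, -0.90597) = 155.673° → normalised to [0°, 360°): 155.673°.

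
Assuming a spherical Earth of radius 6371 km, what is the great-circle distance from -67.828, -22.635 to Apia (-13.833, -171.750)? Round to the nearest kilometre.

Δλ = -171.750 − -22.635 = -149.115°.
Δφ = -13.833 − -67.828 = 53.995°.
a = sin²(Δφ/2) + cos φ₁ · cos φ₂ · sin²(Δλ/2) = 0.546534.
c = 2·atan2(√a, √(1−a)) = 1.66400 rad → d = 6371·c ≈ 10601.34 km.

10601 km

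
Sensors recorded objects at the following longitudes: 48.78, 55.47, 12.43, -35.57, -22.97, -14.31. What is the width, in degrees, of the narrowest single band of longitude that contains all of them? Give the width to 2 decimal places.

Sort the longitudes: -35.57°, -22.97°, -14.31°, +12.43°, +48.78°, +55.47°.
Eastward gaps between consecutive values (wrapping around): 12.60°, 8.66°, 26.74°, 36.35°, 6.69°, 268.96°.
Largest gap = 268.96° ⇒ minimal covering band is its complement: 360° − 268.96° = 91.04°.
Band runs from -35.57° eastward to +55.47°.

91.04°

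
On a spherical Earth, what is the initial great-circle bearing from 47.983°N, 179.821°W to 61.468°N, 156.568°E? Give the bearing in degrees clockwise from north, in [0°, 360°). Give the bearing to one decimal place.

Δλ = 156.568 − -179.821 = 336.389°; wrapped into (−180°, 180°]: -23.611°.
θ = atan2( sin Δλ · cos φ₂ , cos φ₁ · sin φ₂ − sin φ₁ · cos φ₂ · cos Δλ )
  = atan2(-0.19131, 0.26290) = -36.043° → normalised to [0°, 360°): 323.957°.

324.0°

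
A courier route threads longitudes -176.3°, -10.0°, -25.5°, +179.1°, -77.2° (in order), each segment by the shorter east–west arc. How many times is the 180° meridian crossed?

2

Leg 1: -176.3° → -10.0°, shortest Δλ = 166.3° (east) — does not cross 180°.
Leg 2: -10.0° → -25.5°, shortest Δλ = -15.5° (west) — does not cross 180°.
Leg 3: -25.5° → +179.1°, shortest Δλ = -155.4° (west) — crosses 180°.
Leg 4: +179.1° → -77.2°, shortest Δλ = 103.7° (east) — crosses 180°.
Total crossings: 2.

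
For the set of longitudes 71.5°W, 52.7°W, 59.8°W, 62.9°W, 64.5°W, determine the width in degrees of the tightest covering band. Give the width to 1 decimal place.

Sort the longitudes: -71.5°, -64.5°, -62.9°, -59.8°, -52.7°.
Eastward gaps between consecutive values (wrapping around): 7.0°, 1.6°, 3.1°, 7.1°, 341.2°.
Largest gap = 341.2° ⇒ minimal covering band is its complement: 360° − 341.2° = 18.8°.
Band runs from -71.5° eastward to -52.7°.

18.8°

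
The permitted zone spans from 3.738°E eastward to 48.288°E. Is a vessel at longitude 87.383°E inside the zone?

No

Band width going east from +3.738° to +48.288°: ((48.288 − 3.738) mod 360) = 44.550°.
Offset of +87.383° east of the west edge: ((87.383 − 3.738) mod 360) = 83.645°.
83.645° > 44.550° ⇒ outside.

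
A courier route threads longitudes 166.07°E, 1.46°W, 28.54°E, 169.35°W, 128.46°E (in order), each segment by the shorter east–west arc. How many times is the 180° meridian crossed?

2

Leg 1: +166.07° → -1.46°, shortest Δλ = -167.53° (west) — does not cross 180°.
Leg 2: -1.46° → +28.54°, shortest Δλ = 30.0° (east) — does not cross 180°.
Leg 3: +28.54° → -169.35°, shortest Δλ = 162.11° (east) — crosses 180°.
Leg 4: -169.35° → +128.46°, shortest Δλ = -62.19° (west) — crosses 180°.
Total crossings: 2.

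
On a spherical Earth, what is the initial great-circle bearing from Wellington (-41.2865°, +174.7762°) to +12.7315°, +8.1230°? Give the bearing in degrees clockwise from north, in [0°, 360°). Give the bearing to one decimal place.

Δλ = 8.1230 − 174.7762 = -166.6532°.
θ = atan2( sin Δλ · cos φ₂ , cos φ₁ · sin φ₂ − sin φ₁ · cos φ₂ · cos Δλ )
  = atan2(-0.22517, -0.46062) = -153.949° → normalised to [0°, 360°): 206.051°.

206.1°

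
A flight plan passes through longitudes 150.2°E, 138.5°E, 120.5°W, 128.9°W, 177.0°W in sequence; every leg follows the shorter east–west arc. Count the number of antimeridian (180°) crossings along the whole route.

Leg 1: +150.2° → +138.5°, shortest Δλ = -11.7° (west) — does not cross 180°.
Leg 2: +138.5° → -120.5°, shortest Δλ = 101.0° (east) — crosses 180°.
Leg 3: -120.5° → -128.9°, shortest Δλ = -8.4° (west) — does not cross 180°.
Leg 4: -128.9° → -177.0°, shortest Δλ = -48.1° (west) — does not cross 180°.
Total crossings: 1.

1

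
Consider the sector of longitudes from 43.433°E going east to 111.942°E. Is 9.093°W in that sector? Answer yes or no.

No

Band width going east from +43.433° to +111.942°: ((111.942 − 43.433) mod 360) = 68.509°.
Offset of -9.093° east of the west edge: ((-9.093 − 43.433) mod 360) = 307.474°.
307.474° > 68.509° ⇒ outside.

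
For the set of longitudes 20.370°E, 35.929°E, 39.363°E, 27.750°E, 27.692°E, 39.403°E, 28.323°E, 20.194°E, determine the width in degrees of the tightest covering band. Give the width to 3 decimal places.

19.209°

Sort the longitudes: +20.194°, +20.370°, +27.692°, +27.750°, +28.323°, +35.929°, +39.363°, +39.403°.
Eastward gaps between consecutive values (wrapping around): 0.176°, 7.322°, 0.058°, 0.573°, 7.606°, 3.434°, 0.040°, 340.791°.
Largest gap = 340.791° ⇒ minimal covering band is its complement: 360° − 340.791° = 19.209°.
Band runs from +20.194° eastward to +39.403°.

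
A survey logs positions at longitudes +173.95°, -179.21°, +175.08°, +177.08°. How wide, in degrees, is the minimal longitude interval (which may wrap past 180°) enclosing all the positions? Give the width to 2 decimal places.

6.84°

Sort the longitudes: -179.21°, +173.95°, +175.08°, +177.08°.
Eastward gaps between consecutive values (wrapping around): 353.16°, 1.13°, 2.00°, 3.71°.
Largest gap = 353.16° ⇒ minimal covering band is its complement: 360° − 353.16° = 6.84°.
Band runs from +173.95° eastward to -179.21°, crossing the antimeridian.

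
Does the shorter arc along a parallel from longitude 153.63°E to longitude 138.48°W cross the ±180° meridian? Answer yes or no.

Naïve |-138.48 − 153.63| = 292.11° > 180°, so the shorter arc goes the other way round — across 180°.
Signed shortest Δλ = ((-138.48 − 153.63 + 180) mod 360) − 180 = 67.89°.
Going east by 67.89° from +153.63° passes through 180° before reaching -138.48°.

Yes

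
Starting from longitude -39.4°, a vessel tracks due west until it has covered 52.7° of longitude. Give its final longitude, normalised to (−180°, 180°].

-92.1°

Start at -39.4°; shift −52.7° → -92.1°.
-92.1° already lies in (−180°, 180°].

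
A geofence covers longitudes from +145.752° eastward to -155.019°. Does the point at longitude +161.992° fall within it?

Yes

Band width going east from +145.752° to -155.019°: ((-155.019 − 145.752) mod 360) = 59.229°.
Offset of +161.992° east of the west edge: ((161.992 − 145.752) mod 360) = 16.240°.
16.240° ≤ 59.229° ⇒ inside.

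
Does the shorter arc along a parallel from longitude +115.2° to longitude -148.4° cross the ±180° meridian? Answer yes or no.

Naïve |-148.4 − 115.2| = 263.6° > 180°, so the shorter arc goes the other way round — across 180°.
Signed shortest Δλ = ((-148.4 − 115.2 + 180) mod 360) − 180 = 96.4°.
Going east by 96.4° from +115.2° passes through 180° before reaching -148.4°.

Yes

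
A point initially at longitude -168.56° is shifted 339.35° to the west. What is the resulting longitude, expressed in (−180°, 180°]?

-147.91°

Start at -168.56°; shift −339.35° → -507.91°.
-507.91° lies outside (−180°, 180°]; add 360° → -147.91°.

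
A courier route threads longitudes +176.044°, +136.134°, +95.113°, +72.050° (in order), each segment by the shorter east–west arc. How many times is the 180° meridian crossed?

0

Leg 1: +176.044° → +136.134°, shortest Δλ = -39.91° (west) — does not cross 180°.
Leg 2: +136.134° → +95.113°, shortest Δλ = -41.021° (west) — does not cross 180°.
Leg 3: +95.113° → +72.050°, shortest Δλ = -23.063° (west) — does not cross 180°.
Total crossings: 0.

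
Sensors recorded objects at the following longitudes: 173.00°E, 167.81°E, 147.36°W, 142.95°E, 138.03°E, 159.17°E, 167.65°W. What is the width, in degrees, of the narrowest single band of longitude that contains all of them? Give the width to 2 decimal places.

Sort the longitudes: -167.65°, -147.36°, +138.03°, +142.95°, +159.17°, +167.81°, +173.00°.
Eastward gaps between consecutive values (wrapping around): 20.29°, 285.39°, 4.92°, 16.22°, 8.64°, 5.19°, 19.35°.
Largest gap = 285.39° ⇒ minimal covering band is its complement: 360° − 285.39° = 74.61°.
Band runs from +138.03° eastward to -147.36°, crossing the antimeridian.

74.61°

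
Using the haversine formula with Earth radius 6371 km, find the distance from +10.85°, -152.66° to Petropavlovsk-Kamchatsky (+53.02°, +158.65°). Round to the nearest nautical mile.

3440 nmi

Δλ = 158.65 − -152.66 = 311.31°; wrapped into (−180°, 180°]: -48.69°.
Δφ = 53.02 − 10.85 = 42.17°.
a = sin²(Δφ/2) + cos φ₁ · cos φ₂ · sin²(Δλ/2) = 0.229816.
c = 2·atan2(√a, √(1−a)) = 0.99992 rad → d = 6371·c ≈ 6370.50 km ≈ 3439.79 nmi.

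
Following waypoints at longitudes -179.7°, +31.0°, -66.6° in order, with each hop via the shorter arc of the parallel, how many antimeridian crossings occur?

1

Leg 1: -179.7° → +31.0°, shortest Δλ = -149.3° (west) — crosses 180°.
Leg 2: +31.0° → -66.6°, shortest Δλ = -97.6° (west) — does not cross 180°.
Total crossings: 1.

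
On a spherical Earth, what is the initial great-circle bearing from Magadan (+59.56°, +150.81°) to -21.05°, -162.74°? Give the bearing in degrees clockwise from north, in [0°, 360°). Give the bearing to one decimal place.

137.4°

Δλ = -162.74 − 150.81 = -313.55°; wrapped into (−180°, 180°]: 46.45°.
θ = atan2( sin Δλ · cos φ₂ , cos φ₁ · sin φ₂ − sin φ₁ · cos φ₂ · cos Δλ )
  = atan2(0.67641, -0.73635) = 137.430° → normalised to [0°, 360°): 137.430°.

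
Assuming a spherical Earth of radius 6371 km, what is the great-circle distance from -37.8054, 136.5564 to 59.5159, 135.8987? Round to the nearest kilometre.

10822 km

Δλ = 135.8987 − 136.5564 = -0.6577°.
Δφ = 59.5159 − -37.8054 = 97.3213°.
a = sin²(Δφ/2) + cos φ₁ · cos φ₂ · sin²(Δλ/2) = 0.563730.
c = 2·atan2(√a, √(1−a)) = 1.69860 rad → d = 6371·c ≈ 10821.80 km.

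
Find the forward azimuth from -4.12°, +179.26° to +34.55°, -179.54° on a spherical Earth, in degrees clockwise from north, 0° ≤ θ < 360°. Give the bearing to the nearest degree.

2°

Δλ = -179.54 − 179.26 = -358.80°; wrapped into (−180°, 180°]: 1.20°.
θ = atan2( sin Δλ · cos φ₂ , cos φ₁ · sin φ₂ − sin φ₁ · cos φ₂ · cos Δλ )
  = atan2(0.01725, 0.62482) = 1.581° → normalised to [0°, 360°): 1.581°.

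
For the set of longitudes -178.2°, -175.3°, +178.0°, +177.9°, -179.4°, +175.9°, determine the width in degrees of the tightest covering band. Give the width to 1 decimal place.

Sort the longitudes: -179.4°, -178.2°, -175.3°, +175.9°, +177.9°, +178.0°.
Eastward gaps between consecutive values (wrapping around): 1.2°, 2.9°, 351.2°, 2.0°, 0.1°, 2.6°.
Largest gap = 351.2° ⇒ minimal covering band is its complement: 360° − 351.2° = 8.8°.
Band runs from +175.9° eastward to -175.3°, crossing the antimeridian.

8.8°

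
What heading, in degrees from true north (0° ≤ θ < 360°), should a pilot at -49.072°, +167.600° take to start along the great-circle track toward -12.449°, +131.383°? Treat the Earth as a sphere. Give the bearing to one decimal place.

308.2°

Δλ = 131.383 − 167.600 = -36.217°.
θ = atan2( sin Δλ · cos φ₂ , cos φ₁ · sin φ₂ − sin φ₁ · cos φ₂ · cos Δλ )
  = atan2(-0.57695, 0.45400) = -51.801° → normalised to [0°, 360°): 308.199°.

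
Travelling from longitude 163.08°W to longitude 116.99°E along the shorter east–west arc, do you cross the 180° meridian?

Naïve |116.99 − -163.08| = 280.07° > 180°, so the shorter arc goes the other way round — across 180°.
Signed shortest Δλ = ((116.99 − -163.08 + 180) mod 360) − 180 = -79.93°.
Going west by 79.93° from -163.08° passes through 180° before reaching +116.99°.

Yes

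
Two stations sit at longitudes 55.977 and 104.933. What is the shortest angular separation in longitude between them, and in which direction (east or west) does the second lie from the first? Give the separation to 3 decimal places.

Raw difference: 104.933 − 55.977 = 48.956°.
Normalise into (−180°, 180°]: 48.956° stays 48.956°.
Positive ⇒ the second point lies to the east; separation 48.956°.

48.956° east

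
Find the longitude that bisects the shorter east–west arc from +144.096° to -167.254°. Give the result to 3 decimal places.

+168.421°

Signed shortest Δλ from +144.096° to -167.254° is +48.650°.
Midpoint longitude = +144.096° + (+48.650°)/2 = +144.096° + 24.325° = +168.421°.
(The naïve average (+144.096 + -167.254)/2 = -11.579° is on the wrong side of the globe.)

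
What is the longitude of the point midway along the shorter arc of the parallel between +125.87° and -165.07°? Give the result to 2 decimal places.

Signed shortest Δλ from +125.87° to -165.07° is +69.06°.
Midpoint longitude = +125.87° + (+69.06°)/2 = +125.87° + 34.53° = +160.40°.
(The naïve average (+125.87 + -165.07)/2 = -19.6° is on the wrong side of the globe.)

+160.40°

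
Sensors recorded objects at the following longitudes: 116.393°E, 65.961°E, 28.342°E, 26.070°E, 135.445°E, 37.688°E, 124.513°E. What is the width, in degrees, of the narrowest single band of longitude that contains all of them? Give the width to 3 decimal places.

Sort the longitudes: +26.070°, +28.342°, +37.688°, +65.961°, +116.393°, +124.513°, +135.445°.
Eastward gaps between consecutive values (wrapping around): 2.272°, 9.346°, 28.273°, 50.432°, 8.120°, 10.932°, 250.625°.
Largest gap = 250.625° ⇒ minimal covering band is its complement: 360° − 250.625° = 109.375°.
Band runs from +26.070° eastward to +135.445°.

109.375°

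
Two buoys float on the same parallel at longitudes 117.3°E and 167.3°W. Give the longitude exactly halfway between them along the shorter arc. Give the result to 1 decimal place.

Signed shortest Δλ from +117.3° to -167.3° is +75.4°.
Midpoint longitude = +117.3° + (+75.4°)/2 = +117.3° + 37.7° = +155.0°.
(The naïve average (+117.3 + -167.3)/2 = -25.0° is on the wrong side of the globe.)

155.0°E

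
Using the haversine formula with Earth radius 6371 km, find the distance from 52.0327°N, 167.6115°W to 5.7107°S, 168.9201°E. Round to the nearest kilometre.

Δλ = 168.9201 − -167.6115 = 336.5316°; wrapped into (−180°, 180°]: -23.4684°.
Δφ = -5.7107 − 52.0327 = -57.7434°.
a = sin²(Δφ/2) + cos φ₁ · cos φ₂ · sin²(Δλ/2) = 0.258463.
c = 2·atan2(√a, √(1−a)) = 1.06663 rad → d = 6371·c ≈ 6795.53 km.

6796 km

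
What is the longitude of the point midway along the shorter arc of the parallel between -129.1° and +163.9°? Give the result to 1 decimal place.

Signed shortest Δλ from -129.1° to +163.9° is -67.0°.
Midpoint longitude = -129.1° + (-67.0°)/2 = -129.1° − 33.5° = -162.6°.
(The naïve average (-129.1 + +163.9)/2 = 17.4° is on the wrong side of the globe.)

-162.6°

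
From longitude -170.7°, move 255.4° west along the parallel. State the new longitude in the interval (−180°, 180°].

Start at -170.7°; shift −255.4° → -426.1°.
-426.1° lies outside (−180°, 180°]; add 360° → -66.1°.

-66.1°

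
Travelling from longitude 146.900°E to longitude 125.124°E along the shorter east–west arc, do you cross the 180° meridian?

Signed shortest Δλ = ((125.124 − 146.900 + 180) mod 360) − 180 = -21.776°.
Going west by 21.776° from +146.900° reaches +125.124° without touching 180°.

No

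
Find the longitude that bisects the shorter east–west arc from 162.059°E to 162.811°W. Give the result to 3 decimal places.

179.624°E

Signed shortest Δλ from +162.059° to -162.811° is +35.130°.
Midpoint longitude = +162.059° + (+35.130°)/2 = +162.059° + 17.565° = +179.624°.
(The naïve average (+162.059 + -162.811)/2 = -0.376° is on the wrong side of the globe.)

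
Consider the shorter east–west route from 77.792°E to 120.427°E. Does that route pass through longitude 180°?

Signed shortest Δλ = ((120.427 − 77.792 + 180) mod 360) − 180 = 42.635°.
Going east by 42.635° from +77.792° reaches +120.427° without touching 180°.

No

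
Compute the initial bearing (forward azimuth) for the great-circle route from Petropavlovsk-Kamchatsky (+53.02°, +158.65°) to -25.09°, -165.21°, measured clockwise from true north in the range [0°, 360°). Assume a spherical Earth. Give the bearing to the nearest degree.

Δλ = -165.21 − 158.65 = -323.86°; wrapped into (−180°, 180°]: 36.14°.
θ = atan2( sin Δλ · cos φ₂ , cos φ₁ · sin φ₂ − sin φ₁ · cos φ₂ · cos Δλ )
  = atan2(0.53411, -0.83933) = 147.529° → normalised to [0°, 360°): 147.529°.

148°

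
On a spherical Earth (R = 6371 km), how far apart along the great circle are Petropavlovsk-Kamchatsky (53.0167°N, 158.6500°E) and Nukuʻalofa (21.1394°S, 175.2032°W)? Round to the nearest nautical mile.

4656 nmi

Δλ = -175.2032 − 158.6500 = -333.8532°; wrapped into (−180°, 180°]: 26.1468°.
Δφ = -21.1394 − 53.0167 = -74.1561°.
a = sin²(Δφ/2) + cos φ₁ · cos φ₂ · sin²(Δλ/2) = 0.392201.
c = 2·atan2(√a, √(1−a)) = 1.35349 rad → d = 6371·c ≈ 8623.09 km ≈ 4656.10 nmi.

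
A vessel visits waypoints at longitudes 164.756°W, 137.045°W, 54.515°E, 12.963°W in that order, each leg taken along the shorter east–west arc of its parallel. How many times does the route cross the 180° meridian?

1

Leg 1: -164.756° → -137.045°, shortest Δλ = 27.711° (east) — does not cross 180°.
Leg 2: -137.045° → +54.515°, shortest Δλ = -168.44° (west) — crosses 180°.
Leg 3: +54.515° → -12.963°, shortest Δλ = -67.478° (west) — does not cross 180°.
Total crossings: 1.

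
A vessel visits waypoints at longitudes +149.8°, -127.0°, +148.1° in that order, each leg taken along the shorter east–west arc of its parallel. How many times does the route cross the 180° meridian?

2

Leg 1: +149.8° → -127.0°, shortest Δλ = 83.2° (east) — crosses 180°.
Leg 2: -127.0° → +148.1°, shortest Δλ = -84.9° (west) — crosses 180°.
Total crossings: 2.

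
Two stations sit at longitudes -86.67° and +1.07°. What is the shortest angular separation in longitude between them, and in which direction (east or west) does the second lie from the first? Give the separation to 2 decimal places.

Raw difference: 1.07 − -86.67 = 87.74°.
Normalise into (−180°, 180°]: 87.74° stays 87.74°.
Positive ⇒ the second point lies to the east; separation 87.74°.

87.74° east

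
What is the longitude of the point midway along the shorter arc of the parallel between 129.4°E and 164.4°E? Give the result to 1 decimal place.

Signed shortest Δλ from +129.4° to +164.4° is +35.0°.
Midpoint longitude = +129.4° + (+35.0°)/2 = +129.4° + 17.5° = +146.9°.

146.9°E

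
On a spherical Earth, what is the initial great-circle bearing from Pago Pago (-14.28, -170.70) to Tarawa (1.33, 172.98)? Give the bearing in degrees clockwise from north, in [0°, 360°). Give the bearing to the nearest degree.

313°

Δλ = 172.98 − -170.70 = 343.68°; wrapped into (−180°, 180°]: -16.32°.
θ = atan2( sin Δλ · cos φ₂ , cos φ₁ · sin φ₂ − sin φ₁ · cos φ₂ · cos Δλ )
  = atan2(-0.28093, 0.25915) = -47.309° → normalised to [0°, 360°): 312.691°.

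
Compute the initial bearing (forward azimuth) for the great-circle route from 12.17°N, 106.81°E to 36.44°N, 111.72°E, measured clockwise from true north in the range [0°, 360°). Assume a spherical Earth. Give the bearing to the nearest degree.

9°

Δλ = 111.72 − 106.81 = 4.91°.
θ = atan2( sin Δλ · cos φ₂ , cos φ₁ · sin φ₂ − sin φ₁ · cos φ₂ · cos Δλ )
  = atan2(0.06886, 0.41166) = 9.496° → normalised to [0°, 360°): 9.496°.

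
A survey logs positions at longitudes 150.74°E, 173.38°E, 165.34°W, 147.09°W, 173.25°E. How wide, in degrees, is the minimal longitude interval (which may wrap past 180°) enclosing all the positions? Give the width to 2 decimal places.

62.17°

Sort the longitudes: -165.34°, -147.09°, +150.74°, +173.25°, +173.38°.
Eastward gaps between consecutive values (wrapping around): 18.25°, 297.83°, 22.51°, 0.13°, 21.28°.
Largest gap = 297.83° ⇒ minimal covering band is its complement: 360° − 297.83° = 62.17°.
Band runs from +150.74° eastward to -147.09°, crossing the antimeridian.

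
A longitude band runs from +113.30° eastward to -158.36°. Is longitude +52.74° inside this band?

No

Band width going east from +113.30° to -158.36°: ((-158.36 − 113.30) mod 360) = 88.34°.
Offset of +52.74° east of the west edge: ((52.74 − 113.30) mod 360) = 299.44°.
299.44° > 88.34° ⇒ outside.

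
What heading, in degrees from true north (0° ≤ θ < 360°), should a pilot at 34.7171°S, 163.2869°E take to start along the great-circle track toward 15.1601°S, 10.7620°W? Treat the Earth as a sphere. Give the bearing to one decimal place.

187.5°

Δλ = -10.7620 − 163.2869 = -174.0489°.
θ = atan2( sin Δλ · cos φ₂ , cos φ₁ · sin φ₂ − sin φ₁ · cos φ₂ · cos Δλ )
  = atan2(-0.10007, -0.76170) = -172.515° → normalised to [0°, 360°): 187.485°.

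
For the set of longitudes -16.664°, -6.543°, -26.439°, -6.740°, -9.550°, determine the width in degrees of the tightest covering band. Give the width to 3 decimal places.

Sort the longitudes: -26.439°, -16.664°, -9.550°, -6.740°, -6.543°.
Eastward gaps between consecutive values (wrapping around): 9.775°, 7.114°, 2.810°, 0.197°, 340.104°.
Largest gap = 340.104° ⇒ minimal covering band is its complement: 360° − 340.104° = 19.896°.
Band runs from -26.439° eastward to -6.543°.

19.896°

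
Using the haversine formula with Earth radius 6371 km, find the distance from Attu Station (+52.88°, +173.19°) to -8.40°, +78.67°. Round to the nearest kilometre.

11054 km

Δλ = 78.67 − 173.19 = -94.52°.
Δφ = -8.40 − 52.88 = -61.28°.
a = sin²(Δφ/2) + cos φ₁ · cos φ₂ · sin²(Δλ/2) = 0.581766.
c = 2·atan2(√a, √(1−a)) = 1.73507 rad → d = 6371·c ≈ 11054.10 km.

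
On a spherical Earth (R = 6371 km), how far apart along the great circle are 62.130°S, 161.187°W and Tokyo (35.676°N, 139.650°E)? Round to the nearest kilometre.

12089 km

Δλ = 139.650 − -161.187 = 300.837°; wrapped into (−180°, 180°]: -59.163°.
Δφ = 35.676 − -62.130 = 97.806°.
a = sin²(Δφ/2) + cos φ₁ · cos φ₂ · sin²(Δλ/2) = 0.660452.
c = 2·atan2(√a, √(1−a)) = 1.89748 rad → d = 6371·c ≈ 12088.85 km.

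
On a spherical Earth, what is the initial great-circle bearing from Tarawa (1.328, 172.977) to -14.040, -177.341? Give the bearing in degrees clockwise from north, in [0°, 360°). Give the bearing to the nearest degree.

148°

Δλ = -177.341 − 172.977 = -350.318°; wrapped into (−180°, 180°]: 9.682°.
θ = atan2( sin Δλ · cos φ₂ , cos φ₁ · sin φ₂ − sin φ₁ · cos φ₂ · cos Δλ )
  = atan2(0.16316, -0.26470) = 148.351° → normalised to [0°, 360°): 148.351°.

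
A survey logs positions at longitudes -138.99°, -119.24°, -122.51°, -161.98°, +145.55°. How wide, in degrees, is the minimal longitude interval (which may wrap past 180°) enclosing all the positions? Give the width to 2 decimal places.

95.21°

Sort the longitudes: -161.98°, -138.99°, -122.51°, -119.24°, +145.55°.
Eastward gaps between consecutive values (wrapping around): 22.99°, 16.48°, 3.27°, 264.79°, 52.47°.
Largest gap = 264.79° ⇒ minimal covering band is its complement: 360° − 264.79° = 95.21°.
Band runs from +145.55° eastward to -119.24°, crossing the antimeridian.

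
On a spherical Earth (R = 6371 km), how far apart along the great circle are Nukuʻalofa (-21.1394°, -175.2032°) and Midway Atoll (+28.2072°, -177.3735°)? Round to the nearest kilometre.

Δλ = -177.3735 − -175.2032 = -2.1703°.
Δφ = 28.2072 − -21.1394 = 49.3466°.
a = sin²(Δφ/2) + cos φ₁ · cos φ₂ · sin²(Δλ/2) = 0.174554.
c = 2·atan2(√a, √(1−a)) = 0.86204 rad → d = 6371·c ≈ 5492.04 km.

5492 km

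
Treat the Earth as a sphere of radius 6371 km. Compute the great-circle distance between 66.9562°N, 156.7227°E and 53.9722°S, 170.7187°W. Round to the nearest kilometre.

Δλ = -170.7187 − 156.7227 = -327.4414°; wrapped into (−180°, 180°]: 32.5586°.
Δφ = -53.9722 − 66.9562 = -120.9284°.
a = sin²(Δφ/2) + cos φ₁ · cos φ₂ · sin²(Δλ/2) = 0.775075.
c = 2·atan2(√a, √(1−a)) = 2.15334 rad → d = 6371·c ≈ 13718.93 km.

13719 km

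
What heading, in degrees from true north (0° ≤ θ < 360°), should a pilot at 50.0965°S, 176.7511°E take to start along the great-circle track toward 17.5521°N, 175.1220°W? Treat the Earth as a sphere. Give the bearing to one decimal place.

8.4°

Δλ = -175.1220 − 176.7511 = -351.8731°; wrapped into (−180°, 180°]: 8.1269°.
θ = atan2( sin Δλ · cos φ₂ , cos φ₁ · sin φ₂ − sin φ₁ · cos φ₂ · cos Δλ )
  = atan2(0.13478, 0.91752) = 8.357° → normalised to [0°, 360°): 8.357°.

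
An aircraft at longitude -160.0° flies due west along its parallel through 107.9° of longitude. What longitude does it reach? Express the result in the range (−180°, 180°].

+92.1°

Start at -160.0°; shift −107.9° → -267.9°.
-267.9° lies outside (−180°, 180°]; add 360° → +92.1°.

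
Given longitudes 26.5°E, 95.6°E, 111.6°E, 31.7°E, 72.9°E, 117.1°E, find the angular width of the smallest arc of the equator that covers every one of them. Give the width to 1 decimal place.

90.6°

Sort the longitudes: +26.5°, +31.7°, +72.9°, +95.6°, +111.6°, +117.1°.
Eastward gaps between consecutive values (wrapping around): 5.2°, 41.2°, 22.7°, 16.0°, 5.5°, 269.4°.
Largest gap = 269.4° ⇒ minimal covering band is its complement: 360° − 269.4° = 90.6°.
Band runs from +26.5° eastward to +117.1°.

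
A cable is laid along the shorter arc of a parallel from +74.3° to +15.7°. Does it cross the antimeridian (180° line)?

No

Signed shortest Δλ = ((15.7 − 74.3 + 180) mod 360) − 180 = -58.6°.
Going west by 58.6° from +74.3° reaches +15.7° without touching 180°.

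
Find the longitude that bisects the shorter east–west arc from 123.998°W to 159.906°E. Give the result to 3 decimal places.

Signed shortest Δλ from -123.998° to +159.906° is -76.096°.
Midpoint longitude = -123.998° + (-76.096°)/2 = -123.998° − 38.048° = -162.046°.
(The naïve average (-123.998 + +159.906)/2 = 17.954° is on the wrong side of the globe.)

162.046°W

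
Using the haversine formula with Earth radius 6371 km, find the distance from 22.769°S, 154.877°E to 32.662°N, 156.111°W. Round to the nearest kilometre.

8064 km

Δλ = -156.111 − 154.877 = -310.988°; wrapped into (−180°, 180°]: 49.012°.
Δφ = 32.662 − -22.769 = 55.431°.
a = sin²(Δφ/2) + cos φ₁ · cos φ₂ · sin²(Δλ/2) = 0.349857.
c = 2·atan2(√a, √(1−a)) = 1.26580 rad → d = 6371·c ≈ 8064.43 km.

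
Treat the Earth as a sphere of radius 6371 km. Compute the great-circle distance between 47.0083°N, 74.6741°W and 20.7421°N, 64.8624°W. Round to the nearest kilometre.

3052 km

Δλ = -64.8624 − -74.6741 = 9.8117°.
Δφ = 20.7421 − 47.0083 = -26.2662°.
a = sin²(Δφ/2) + cos φ₁ · cos φ₂ · sin²(Δλ/2) = 0.056290.
c = 2·atan2(√a, √(1−a)) = 0.47908 rad → d = 6371·c ≈ 3052.21 km.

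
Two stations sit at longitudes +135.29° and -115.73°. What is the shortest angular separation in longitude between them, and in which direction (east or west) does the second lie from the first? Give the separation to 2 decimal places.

Raw difference: -115.73 − 135.29 = -251.02°.
Normalise into (−180°, 180°]: -251.02° + 360° = 108.98°.
Positive ⇒ the second point lies to the east; separation 108.98°.

108.98° east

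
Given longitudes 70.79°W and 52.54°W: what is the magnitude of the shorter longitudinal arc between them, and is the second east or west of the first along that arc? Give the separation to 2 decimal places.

18.25° east

Raw difference: -52.54 − -70.79 = 18.25°.
Normalise into (−180°, 180°]: 18.25° stays 18.25°.
Positive ⇒ the second point lies to the east; separation 18.25°.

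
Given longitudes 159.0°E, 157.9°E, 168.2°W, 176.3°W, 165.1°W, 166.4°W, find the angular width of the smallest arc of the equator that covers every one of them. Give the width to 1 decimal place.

Sort the longitudes: -176.3°, -168.2°, -166.4°, -165.1°, +157.9°, +159.0°.
Eastward gaps between consecutive values (wrapping around): 8.1°, 1.8°, 1.3°, 323.0°, 1.1°, 24.7°.
Largest gap = 323.0° ⇒ minimal covering band is its complement: 360° − 323.0° = 37.0°.
Band runs from +157.9° eastward to -165.1°, crossing the antimeridian.

37.0°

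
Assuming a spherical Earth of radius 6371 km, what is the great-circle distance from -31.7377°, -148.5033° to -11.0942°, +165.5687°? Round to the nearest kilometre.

5229 km

Δλ = 165.5687 − -148.5033 = 314.0720°; wrapped into (−180°, 180°]: -45.9280°.
Δφ = -11.0942 − -31.7377 = 20.6435°.
a = sin²(Δφ/2) + cos φ₁ · cos φ₂ · sin²(Δλ/2) = 0.159142.
c = 2·atan2(√a, √(1−a)) = 0.82069 rad → d = 6371·c ≈ 5228.62 km.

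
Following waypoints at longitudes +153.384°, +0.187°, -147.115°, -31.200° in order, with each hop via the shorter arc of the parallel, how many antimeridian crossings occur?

0

Leg 1: +153.384° → +0.187°, shortest Δλ = -153.197° (west) — does not cross 180°.
Leg 2: +0.187° → -147.115°, shortest Δλ = -147.302° (west) — does not cross 180°.
Leg 3: -147.115° → -31.200°, shortest Δλ = 115.915° (east) — does not cross 180°.
Total crossings: 0.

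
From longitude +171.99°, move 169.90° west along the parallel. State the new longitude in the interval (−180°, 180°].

Start at +171.99°; shift −169.90° → +2.09°.
+2.09° already lies in (−180°, 180°].

+2.09°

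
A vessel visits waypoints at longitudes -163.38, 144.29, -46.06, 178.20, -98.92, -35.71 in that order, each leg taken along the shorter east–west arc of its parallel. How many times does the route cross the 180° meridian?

4

Leg 1: -163.38° → +144.29°, shortest Δλ = -52.33° (west) — crosses 180°.
Leg 2: +144.29° → -46.06°, shortest Δλ = 169.65° (east) — crosses 180°.
Leg 3: -46.06° → +178.20°, shortest Δλ = -135.74° (west) — crosses 180°.
Leg 4: +178.20° → -98.92°, shortest Δλ = 82.88° (east) — crosses 180°.
Leg 5: -98.92° → -35.71°, shortest Δλ = 63.21° (east) — does not cross 180°.
Total crossings: 4.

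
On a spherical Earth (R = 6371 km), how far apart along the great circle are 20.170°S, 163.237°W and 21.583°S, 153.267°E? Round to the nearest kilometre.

Δλ = 153.267 − -163.237 = 316.504°; wrapped into (−180°, 180°]: -43.496°.
Δφ = -21.583 − -20.170 = -1.413°.
a = sin²(Δφ/2) + cos φ₁ · cos φ₂ · sin²(Δλ/2) = 0.119986.
c = 2·atan2(√a, √(1−a)) = 0.70744 rad → d = 6371·c ≈ 4507.10 km.

4507 km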